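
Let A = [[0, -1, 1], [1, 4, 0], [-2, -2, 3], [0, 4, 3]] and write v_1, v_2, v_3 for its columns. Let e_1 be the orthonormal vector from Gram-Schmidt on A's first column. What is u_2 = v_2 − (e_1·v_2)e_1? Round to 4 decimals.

u_2 = (-1.0000, 2.4000, 1.2000, 4.0000)

e_1 = v_1/‖v_1‖ = (0, 1, -2, 0)/2.2361 = (0.0000, 0.4472, -0.8944, 0.0000).
r_{12} = e_1·v_2 = 3.5777.
u_2 = v_2 − 3.5777·e_1 = (-1.0000, 2.4000, 1.2000, 4.0000).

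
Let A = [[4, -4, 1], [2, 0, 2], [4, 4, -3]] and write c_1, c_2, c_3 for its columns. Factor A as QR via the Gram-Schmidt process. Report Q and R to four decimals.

c_1 = (4, 2, 4); ‖c_1‖ = 6.0000, so q_1 = (0.6667, 0.3333, 0.6667).
q_1·c_2 = 0.6667·(-4) + 0.3333·0 + 0.6667·4 = 0.0000.
u_2 = c_2 + 0.0000·q_1 = (-4.0000, 0.0000, 4.0000).
‖u_2‖ = 5.6569, so q_2 = (-0.7071, 0.0000, 0.7071).
q_1·c_3 = 0.6667·1 + 0.3333·2 + 0.6667·(-3) = -0.6667; q_2·c_3 = (-0.7071)·1 + 0.0000·2 + 0.7071·(-3) = -2.8284.
u_3 = c_3 + 0.6667·q_1 + 2.8284·q_2 = (-0.5556, 2.2222, -0.5556).
‖u_3‖ = 2.3570, so q_3 = (-0.2357, 0.9428, -0.2357).

Q = [[0.6667, -0.7071, -0.2357], [0.3333, 0.0000, 0.9428], [0.6667, 0.7071, -0.2357]], R = [[6.0000, 0.0000, -0.6667], [0.0000, 5.6569, -2.8284], [0.0000, 0.0000, 2.3570]]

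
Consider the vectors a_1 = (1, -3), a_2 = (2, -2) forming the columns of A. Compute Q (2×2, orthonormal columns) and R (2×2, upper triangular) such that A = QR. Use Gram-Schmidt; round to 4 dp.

a_1 = (1, -3); ‖a_1‖ = 3.1623, so q_1 = (0.3162, -0.9487).
q_1·a_2 = 0.3162·2 + (-0.9487)·(-2) = 2.5298.
u_2 = a_2 − 2.5298·q_1 = (1.2000, 0.4000).
‖u_2‖ = 1.2649, so q_2 = (0.9487, 0.3162).

Q = [[0.3162, 0.9487], [-0.9487, 0.3162]], R = [[3.1623, 2.5298], [0.0000, 1.2649]]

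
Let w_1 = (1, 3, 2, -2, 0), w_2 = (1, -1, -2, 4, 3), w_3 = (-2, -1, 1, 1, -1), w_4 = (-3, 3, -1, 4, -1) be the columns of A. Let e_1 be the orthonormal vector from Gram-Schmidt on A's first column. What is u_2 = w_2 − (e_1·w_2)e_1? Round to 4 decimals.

w_1 = (1, 3, 2, -2, 0); ‖w_1‖ = 4.2426, so e_1 = (0.2357, 0.7071, 0.4714, -0.4714, 0.0000).
e_1·w_2 = 0.2357·1 + 0.7071·(-1) + 0.4714·(-2) + (-0.4714)·4 + 0.0000·3 = -3.2998.
u_2 = w_2 + 3.2998·e_1 = (1.7778, 1.3333, -0.4444, 2.4444, 3.0000).

u_2 = (1.7778, 1.3333, -0.4444, 2.4444, 3.0000)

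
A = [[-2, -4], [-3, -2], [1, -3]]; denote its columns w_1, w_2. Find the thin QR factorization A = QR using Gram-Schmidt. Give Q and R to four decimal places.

Q = [[-0.5345, -0.5383], [-0.8018, 0.0792], [0.2673, -0.8391]], R = [[3.7417, 2.9399], [0.0000, 4.5119]]

w_1 = (-2, -3, 1); ‖w_1‖ = 3.7417, so e_1 = (-0.5345, -0.8018, 0.2673).
e_1·w_2 = (-0.5345)·(-4) + (-0.8018)·(-2) + 0.2673·(-3) = 2.9399.
u_2 = w_2 − 2.9399·e_1 = (-2.4286, 0.3571, -3.7857).
‖u_2‖ = 4.5119, so e_2 = (-0.5383, 0.0792, -0.8391).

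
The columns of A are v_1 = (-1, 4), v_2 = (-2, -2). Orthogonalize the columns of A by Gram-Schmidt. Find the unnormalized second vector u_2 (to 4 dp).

q_1 = v_1/‖v_1‖ = (-1, 4)/4.1231 = (-0.2425, 0.9701).
r_{12} = q_1·v_2 = -1.4552.
u_2 = v_2 + 1.4552·q_1 = (-2.3529, -0.5882).

u_2 = (-2.3529, -0.5882)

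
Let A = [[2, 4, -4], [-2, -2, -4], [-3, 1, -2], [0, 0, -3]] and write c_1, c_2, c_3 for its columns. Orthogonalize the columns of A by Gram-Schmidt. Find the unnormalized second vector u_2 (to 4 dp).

u_2 = (2.9412, -0.9412, 2.5882, 0.0000)

c_1 = (2, -2, -3, 0); ‖c_1‖ = 4.1231, so q_1 = (0.4851, -0.4851, -0.7276, 0.0000).
q_1·c_2 = 0.4851·4 + (-0.4851)·(-2) + (-0.7276)·1 + 0.0000·0 = 2.1828.
u_2 = c_2 − 2.1828·q_1 = (2.9412, -0.9412, 2.5882, 0.0000).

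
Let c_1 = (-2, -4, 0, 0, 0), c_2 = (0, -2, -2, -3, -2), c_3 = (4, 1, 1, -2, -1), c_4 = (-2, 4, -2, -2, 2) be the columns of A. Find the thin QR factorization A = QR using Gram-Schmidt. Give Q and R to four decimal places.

q_1 = c_1/‖c_1‖ = (-2, -4, 0, 0, 0)/4.4721 = (-0.4472, -0.8944, 0.0000, 0.0000, 0.0000).
r_{12} = q_1·c_2 = 1.7889.
u_2 = c_2 − 1.7889·q_1 = (0.8000, -0.4000, -2.0000, -3.0000, -2.0000).
‖u_2‖ = 4.2190, so q_2 = (0.1896, -0.0948, -0.4740, -0.7111, -0.4740).
r_{13} = q_1·c_3 = -2.6833; r_{23} = q_2·c_3 = 2.0858.
u_3 = c_3 + 2.6833·q_1 − 2.0858·q_2 = (2.4045, -1.2022, 1.9888, -0.5169, -0.0112).
‖u_3‖ = 3.3837, so q_3 = (0.7106, -0.3553, 0.5877, -0.1527, -0.0033).
r_{14} = q_1·c_4 = -2.6833; r_{24} = q_2·c_4 = 0.6637; r_{34} = q_3·c_4 = -3.7191.
u_4 = c_4 + 2.6833·q_1 − 0.6637·q_2 + 3.7191·q_3 = (-0.6830, 0.3415, 0.5005, -2.0962, 2.3023).
‖u_4‖ = 3.2447, so q_4 = (-0.2105, 0.1053, 0.1542, -0.6460, 0.7095).

Q = [[-0.4472, 0.1896, 0.7106, -0.2105], [-0.8944, -0.0948, -0.3553, 0.1053], [0.0000, -0.4740, 0.5877, 0.1542], [0.0000, -0.7111, -0.1527, -0.6460], [0.0000, -0.4740, -0.0033, 0.7095]], R = [[4.4721, 1.7889, -2.6833, -2.6833], [0.0000, 4.2190, 2.0858, 0.6637], [0.0000, 0.0000, 3.3837, -3.7191], [0.0000, 0.0000, 0.0000, 3.2447]]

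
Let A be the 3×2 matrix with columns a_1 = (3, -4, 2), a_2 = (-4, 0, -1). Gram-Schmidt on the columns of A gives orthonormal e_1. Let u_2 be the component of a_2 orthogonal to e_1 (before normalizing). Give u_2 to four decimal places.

u_2 = (-2.5517, -1.9310, -0.0345)

a_1 = (3, -4, 2); ‖a_1‖ = 5.3852, so e_1 = (0.5571, -0.7428, 0.3714).
e_1·a_2 = 0.5571·(-4) + (-0.7428)·0 + 0.3714·(-1) = -2.5997.
u_2 = a_2 + 2.5997·e_1 = (-2.5517, -1.9310, -0.0345).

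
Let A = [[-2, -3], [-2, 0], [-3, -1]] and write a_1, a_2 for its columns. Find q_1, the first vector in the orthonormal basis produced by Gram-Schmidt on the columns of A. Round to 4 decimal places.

q_1 = a_1/‖a_1‖ = (-2, -2, -3)/4.1231 = (-0.4851, -0.4851, -0.7276).

q_1 = (-0.4851, -0.4851, -0.7276)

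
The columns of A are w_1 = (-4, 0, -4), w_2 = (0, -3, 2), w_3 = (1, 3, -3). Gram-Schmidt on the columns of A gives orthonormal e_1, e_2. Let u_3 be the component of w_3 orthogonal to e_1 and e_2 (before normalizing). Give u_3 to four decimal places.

u_3 = (0.8182, -0.5455, -0.8182)

w_1 = (-4, 0, -4); ‖w_1‖ = 5.6569, so e_1 = (-0.7071, 0.0000, -0.7071).
e_1·w_2 = (-0.7071)·0 + 0.0000·(-3) + (-0.7071)·2 = -1.4142.
u_2 = w_2 + 1.4142·e_1 = (-1.0000, -3.0000, 1.0000).
‖u_2‖ = 3.3166, so e_2 = (-0.3015, -0.9045, 0.3015).
e_1·w_3 = (-0.7071)·1 + 0.0000·3 + (-0.7071)·(-3) = 1.4142; e_2·w_3 = (-0.3015)·1 + (-0.9045)·3 + 0.3015·(-3) = -3.9196.
u_3 = w_3 − 1.4142·e_1 + 3.9196·e_2 = (0.8182, -0.5455, -0.8182).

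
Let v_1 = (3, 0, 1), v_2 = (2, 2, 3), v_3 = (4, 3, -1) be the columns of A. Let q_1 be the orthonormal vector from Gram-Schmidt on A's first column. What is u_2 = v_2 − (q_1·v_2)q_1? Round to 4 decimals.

v_1 = (3, 0, 1); ‖v_1‖ = 3.1623, so q_1 = (0.9487, 0.0000, 0.3162).
q_1·v_2 = 0.9487·2 + 0.0000·2 + 0.3162·3 = 2.8460.
u_2 = v_2 − 2.8460·q_1 = (-0.7000, 2.0000, 2.1000).

u_2 = (-0.7000, 2.0000, 2.1000)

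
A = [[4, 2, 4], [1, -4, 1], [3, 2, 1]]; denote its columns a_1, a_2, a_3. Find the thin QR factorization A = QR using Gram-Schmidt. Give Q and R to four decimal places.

Q = [[0.7845, 0.1028, 0.6116], [0.1961, -0.9767, -0.0874], [0.5883, 0.1885, -0.7863]], R = [[5.0990, 1.9612, 3.9223], [0.0000, 4.4893, -0.3770], [0.0000, 0.0000, 1.5727]]

a_1 = (4, 1, 3); ‖a_1‖ = 5.0990, so e_1 = (0.7845, 0.1961, 0.5883).
e_1·a_2 = 0.7845·2 + 0.1961·(-4) + 0.5883·2 = 1.9612.
u_2 = a_2 − 1.9612·e_1 = (0.4615, -4.3846, 0.8462).
‖u_2‖ = 4.4893, so e_2 = (0.1028, -0.9767, 0.1885).
e_1·a_3 = 0.7845·4 + 0.1961·1 + 0.5883·1 = 3.9223; e_2·a_3 = 0.1028·4 + (-0.9767)·1 + 0.1885·1 = -0.3770.
u_3 = a_3 − 3.9223·e_1 + 0.3770·e_2 = (0.9618, -0.1374, -1.2366).
‖u_3‖ = 1.5727, so e_3 = (0.6116, -0.0874, -0.7863).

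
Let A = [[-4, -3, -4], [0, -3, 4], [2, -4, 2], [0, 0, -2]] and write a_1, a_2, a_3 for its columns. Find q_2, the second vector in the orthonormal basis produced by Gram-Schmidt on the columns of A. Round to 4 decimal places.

q_2 = (-0.3818, -0.5207, -0.7636, 0.0000)

a_1 = (-4, 0, 2, 0); ‖a_1‖ = 4.4721, so q_1 = (-0.8944, 0.0000, 0.4472, 0.0000).
q_1·a_2 = (-0.8944)·(-3) + 0.0000·(-3) + 0.4472·(-4) + 0.0000·0 = 0.8944.
u_2 = a_2 − 0.8944·q_1 = (-2.2000, -3.0000, -4.4000, 0.0000).
‖u_2‖ = 5.7619, so q_2 = (-0.3818, -0.5207, -0.7636, 0.0000).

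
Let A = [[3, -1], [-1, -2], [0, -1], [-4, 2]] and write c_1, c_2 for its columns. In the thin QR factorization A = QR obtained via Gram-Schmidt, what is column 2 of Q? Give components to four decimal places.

c_1 = (3, -1, 0, -4); ‖c_1‖ = 5.0990, so e_1 = (0.5883, -0.1961, 0.0000, -0.7845).
e_1·c_2 = 0.5883·(-1) + (-0.1961)·(-2) + 0.0000·(-1) + (-0.7845)·2 = -1.7650.
u_2 = c_2 + 1.7650·e_1 = (0.0385, -2.3462, -1.0000, 0.6154).
‖u_2‖ = 2.6239, so e_2 = (0.0147, -0.8942, -0.3811, 0.2345).

e_2 = (0.0147, -0.8942, -0.3811, 0.2345)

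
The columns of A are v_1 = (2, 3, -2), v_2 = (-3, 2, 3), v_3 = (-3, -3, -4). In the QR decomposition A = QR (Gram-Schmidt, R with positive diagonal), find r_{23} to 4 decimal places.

r_{23} = -2.5725

v_1 = (2, 3, -2); ‖v_1‖ = 4.1231, so e_1 = (0.4851, 0.7276, -0.4851).
e_1·v_2 = 0.4851·(-3) + 0.7276·2 + (-0.4851)·3 = -1.4552.
u_2 = v_2 + 1.4552·e_1 = (-2.2941, 3.0588, 2.2941).
‖u_2‖ = 4.4590, so e_2 = (-0.5145, 0.6860, 0.5145).
r_{23} = e_2·v_3 = -2.5725.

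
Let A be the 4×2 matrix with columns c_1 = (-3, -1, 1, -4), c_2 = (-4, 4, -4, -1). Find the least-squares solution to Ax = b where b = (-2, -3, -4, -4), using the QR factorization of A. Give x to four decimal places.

c_1 = (-3, -1, 1, -4); ‖c_1‖ = 5.1962, so q_1 = (-0.5774, -0.1925, 0.1925, -0.7698).
q_1·c_2 = (-0.5774)·(-4) + (-0.1925)·4 + 0.1925·(-4) + (-0.7698)·(-1) = 1.5396.
u_2 = c_2 − 1.5396·q_1 = (-3.1111, 4.2963, -4.2963, 0.1852).
‖u_2‖ = 6.8286, so q_2 = (-0.4556, 0.6292, -0.6292, 0.0271).
Qᵀb = (4.0415, 1.4319).
Back-substitute: x_2 = 1.4319/6.8286 = 0.2097.
x_1 = (4.0415 − 1.5396·0.2097)/5.1962 = 0.7156.

x = (0.7156, 0.2097)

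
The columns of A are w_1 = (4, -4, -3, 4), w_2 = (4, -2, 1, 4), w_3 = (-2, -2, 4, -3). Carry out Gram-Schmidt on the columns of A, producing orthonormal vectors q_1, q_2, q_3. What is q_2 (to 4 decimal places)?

w_1 = (4, -4, -3, 4); ‖w_1‖ = 7.5498, so q_1 = (0.5298, -0.5298, -0.3974, 0.5298).
q_1·w_2 = 0.5298·4 + (-0.5298)·(-2) + (-0.3974)·1 + 0.5298·4 = 4.9008.
u_2 = w_2 − 4.9008·q_1 = (1.4035, 0.5965, 2.9474, 1.4035).
‖u_2‖ = 3.6031, so q_2 = (0.3895, 0.1655, 0.8180, 0.3895).

q_2 = (0.3895, 0.1655, 0.8180, 0.3895)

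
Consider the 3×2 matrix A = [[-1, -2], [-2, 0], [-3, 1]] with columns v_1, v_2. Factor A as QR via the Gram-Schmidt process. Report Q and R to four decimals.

v_1 = (-1, -2, -3); ‖v_1‖ = 3.7417, so q_1 = (-0.2673, -0.5345, -0.8018).
q_1·v_2 = (-0.2673)·(-2) + (-0.5345)·0 + (-0.8018)·1 = -0.2673.
u_2 = v_2 + 0.2673·q_1 = (-2.0714, -0.1429, 0.7857).
‖u_2‖ = 2.2200, so q_2 = (-0.9331, -0.0643, 0.3539).

Q = [[-0.2673, -0.9331], [-0.5345, -0.0643], [-0.8018, 0.3539]], R = [[3.7417, -0.2673], [0.0000, 2.2200]]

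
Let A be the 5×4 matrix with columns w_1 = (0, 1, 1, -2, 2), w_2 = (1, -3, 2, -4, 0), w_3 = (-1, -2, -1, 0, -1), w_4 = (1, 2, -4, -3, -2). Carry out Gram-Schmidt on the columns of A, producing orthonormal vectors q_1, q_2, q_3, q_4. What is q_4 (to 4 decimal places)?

q_1 = w_1/‖w_1‖ = (0, 1, 1, -2, 2)/3.1623 = (0.0000, 0.3162, 0.3162, -0.6325, 0.6325).
r_{12} = q_1·w_2 = 2.2136.
u_2 = w_2 − 2.2136·q_1 = (1.0000, -3.7000, 1.3000, -2.6000, -1.4000).
‖u_2‖ = 5.0100, so q_2 = (0.1996, -0.7385, 0.2595, -0.5190, -0.2794).
r_{13} = q_1·w_3 = -1.5811; r_{23} = q_2·w_3 = 1.2974.
u_3 = w_3 + 1.5811·q_1 − 1.2974·q_2 = (-1.2590, -0.5418, -0.8367, -0.3267, 0.3625).
‖u_3‖ = 1.6783, so q_3 = (-0.7501, -0.3228, -0.4985, -0.1947, 0.2160).
r_{14} = q_1·w_4 = 0.0000; r_{24} = q_2·w_4 = -0.1996; r_{34} = q_3·w_4 = 0.7501.
u_4 = w_4 + 0.0000·q_1 + 0.1996·q_2 − 0.7501·q_3 = (1.6025, 2.0948, -3.5743, -2.9576, -2.2178).
‖u_4‖ = 5.7791, so q_4 = (0.2773, 0.3625, -0.6185, -0.5118, -0.3838).

q_4 = (0.2773, 0.3625, -0.6185, -0.5118, -0.3838)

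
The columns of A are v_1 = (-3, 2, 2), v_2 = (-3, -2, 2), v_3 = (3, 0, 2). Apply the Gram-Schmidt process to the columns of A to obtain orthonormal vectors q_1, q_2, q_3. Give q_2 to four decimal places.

q_2 = (-0.4036, -0.8745, 0.2691)

v_1 = (-3, 2, 2); ‖v_1‖ = 4.1231, so q_1 = (-0.7276, 0.4851, 0.4851).
q_1·v_2 = (-0.7276)·(-3) + 0.4851·(-2) + 0.4851·2 = 2.1828.
u_2 = v_2 − 2.1828·q_1 = (-1.4118, -3.0588, 0.9412).
‖u_2‖ = 3.4979, so q_2 = (-0.4036, -0.8745, 0.2691).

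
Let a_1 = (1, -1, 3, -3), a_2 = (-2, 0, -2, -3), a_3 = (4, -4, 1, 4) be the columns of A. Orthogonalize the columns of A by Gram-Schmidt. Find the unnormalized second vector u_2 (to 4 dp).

u_2 = (-2.0500, 0.0500, -2.1500, -2.8500)

e_1 = a_1/‖a_1‖ = (1, -1, 3, -3)/4.4721 = (0.2236, -0.2236, 0.6708, -0.6708).
r_{12} = e_1·a_2 = 0.2236.
u_2 = a_2 − 0.2236·e_1 = (-2.0500, 0.0500, -2.1500, -2.8500).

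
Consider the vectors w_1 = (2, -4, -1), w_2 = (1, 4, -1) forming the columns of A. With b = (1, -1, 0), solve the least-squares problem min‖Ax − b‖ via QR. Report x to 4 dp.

x = (0.3301, 0.0718)

w_1 = (2, -4, -1); ‖w_1‖ = 4.5826, so q_1 = (0.4364, -0.8729, -0.2182).
q_1·w_2 = 0.4364·1 + (-0.8729)·4 + (-0.2182)·(-1) = -2.8368.
u_2 = w_2 + 2.8368·q_1 = (2.2381, 1.5238, -1.6190).
‖u_2‖ = 3.1547, so q_2 = (0.7094, 0.4830, -0.5132).
Qᵀb = (1.3093, 0.2264).
Back-substitute: x_2 = 0.2264/3.1547 = 0.0718.
x_1 = (1.3093 + 2.8368·0.0718)/4.5826 = 0.3301.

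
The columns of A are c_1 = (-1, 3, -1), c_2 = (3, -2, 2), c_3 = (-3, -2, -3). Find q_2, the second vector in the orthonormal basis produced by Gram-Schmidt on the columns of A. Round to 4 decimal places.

q_1 = c_1/‖c_1‖ = (-1, 3, -1)/3.3166 = (-0.3015, 0.9045, -0.3015).
r_{12} = q_1·c_2 = -3.3166.
u_2 = c_2 + 3.3166·q_1 = (2.0000, 1.0000, 1.0000).
‖u_2‖ = 2.4495, so q_2 = (0.8165, 0.4082, 0.4082).

q_2 = (0.8165, 0.4082, 0.4082)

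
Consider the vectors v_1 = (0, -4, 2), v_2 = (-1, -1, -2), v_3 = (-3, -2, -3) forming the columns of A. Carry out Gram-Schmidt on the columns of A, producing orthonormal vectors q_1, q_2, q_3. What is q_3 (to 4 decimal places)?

v_1 = (0, -4, 2); ‖v_1‖ = 4.4721, so q_1 = (0.0000, -0.8944, 0.4472).
q_1·v_2 = 0.0000·(-1) + (-0.8944)·(-1) + 0.4472·(-2) = 0.0000.
u_2 = v_2 + 0.0000·q_1 = (-1.0000, -1.0000, -2.0000).
‖u_2‖ = 2.4495, so q_2 = (-0.4082, -0.4082, -0.8165).
q_1·v_3 = 0.0000·(-3) + (-0.8944)·(-2) + 0.4472·(-3) = 0.4472; q_2·v_3 = (-0.4082)·(-3) + (-0.4082)·(-2) + (-0.8165)·(-3) = 4.4907.
u_3 = v_3 − 0.4472·q_1 − 4.4907·q_2 = (-1.1667, 0.2333, 0.4667).
‖u_3‖ = 1.2780, so q_3 = (-0.9129, 0.1826, 0.3651).

q_3 = (-0.9129, 0.1826, 0.3651)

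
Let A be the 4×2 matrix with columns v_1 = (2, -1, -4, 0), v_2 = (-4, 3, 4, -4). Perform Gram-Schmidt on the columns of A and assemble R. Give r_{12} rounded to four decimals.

r_{12} = -5.8919

v_1 = (2, -1, -4, 0); ‖v_1‖ = 4.5826, so e_1 = (0.4364, -0.2182, -0.8729, 0.0000).
r_{12} = e_1·v_2 = -5.8919.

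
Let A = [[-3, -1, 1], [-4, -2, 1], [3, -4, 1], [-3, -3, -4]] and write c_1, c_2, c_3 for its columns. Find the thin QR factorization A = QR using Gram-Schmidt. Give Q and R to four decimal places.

c_1 = (-3, -4, 3, -3); ‖c_1‖ = 6.5574, so q_1 = (-0.4575, -0.6100, 0.4575, -0.4575).
q_1·c_2 = (-0.4575)·(-1) + (-0.6100)·(-2) + 0.4575·(-4) + (-0.4575)·(-3) = 1.2200.
u_2 = c_2 − 1.2200·q_1 = (-0.4419, -1.2558, -4.5581, -2.4419).
‖u_2‖ = 5.3396, so q_2 = (-0.0828, -0.2352, -0.8536, -0.4573).
q_1·c_3 = (-0.4575)·1 + (-0.6100)·1 + 0.4575·1 + (-0.4575)·(-4) = 1.2200; q_2·c_3 = (-0.0828)·1 + (-0.2352)·1 + (-0.8536)·1 + (-0.4573)·(-4) = 0.6577.
u_3 = c_3 − 1.2200·q_1 − 0.6577·q_2 = (1.6126, 1.8989, 1.0033, -3.1411).
‖u_3‖ = 4.1327, so q_3 = (0.3902, 0.4595, 0.2428, -0.7601).

Q = [[-0.4575, -0.0828, 0.3902], [-0.6100, -0.2352, 0.4595], [0.4575, -0.8536, 0.2428], [-0.4575, -0.4573, -0.7601]], R = [[6.5574, 1.2200, 1.2200], [0.0000, 5.3396, 0.6577], [0.0000, 0.0000, 4.1327]]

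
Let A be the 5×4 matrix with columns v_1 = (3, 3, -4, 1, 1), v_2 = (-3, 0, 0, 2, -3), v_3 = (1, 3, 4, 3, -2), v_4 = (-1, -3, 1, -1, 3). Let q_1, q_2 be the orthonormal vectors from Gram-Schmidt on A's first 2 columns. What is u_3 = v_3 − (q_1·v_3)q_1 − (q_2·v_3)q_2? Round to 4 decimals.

q_1 = v_1/‖v_1‖ = (3, 3, -4, 1, 1)/6.0000 = (0.5000, 0.5000, -0.6667, 0.1667, 0.1667).
r_{12} = q_1·v_2 = -1.6667.
u_2 = v_2 + 1.6667·q_1 = (-2.1667, 0.8333, -1.1111, 2.2778, -2.7222).
‖u_2‖ = 4.3843, so q_2 = (-0.4942, 0.1901, -0.2534, 0.5195, -0.6209).
r_{13} = q_1·v_3 = -0.5000; r_{23} = q_2·v_3 = 1.8627.
u_3 = v_3 + 0.5000·q_1 − 1.8627·q_2 = (2.1705, 2.8960, 4.1387, 2.1156, -0.7601).

u_3 = (2.1705, 2.8960, 4.1387, 2.1156, -0.7601)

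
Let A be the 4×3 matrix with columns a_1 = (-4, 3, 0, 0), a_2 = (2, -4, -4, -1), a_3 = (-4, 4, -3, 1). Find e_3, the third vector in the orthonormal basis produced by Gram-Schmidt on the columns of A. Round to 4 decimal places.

e_3 = (0.4010, 0.5347, -0.4769, 0.5708)

a_1 = (-4, 3, 0, 0); ‖a_1‖ = 5.0000, so e_1 = (-0.8000, 0.6000, 0.0000, 0.0000).
e_1·a_2 = (-0.8000)·2 + 0.6000·(-4) + 0.0000·(-4) + 0.0000·(-1) = -4.0000.
u_2 = a_2 + 4.0000·e_1 = (-1.2000, -1.6000, -4.0000, -1.0000).
‖u_2‖ = 4.5826, so e_2 = (-0.2619, -0.3491, -0.8729, -0.2182).
e_1·a_3 = (-0.8000)·(-4) + 0.6000·4 + 0.0000·(-3) + 0.0000·1 = 5.6000; e_2·a_3 = (-0.2619)·(-4) + (-0.3491)·4 + (-0.8729)·(-3) + (-0.2182)·1 = 2.0512.
u_3 = a_3 − 5.6000·e_1 − 2.0512·e_2 = (1.0171, 1.3562, -1.2095, 1.4476).
‖u_3‖ = 2.5362, so e_3 = (0.4010, 0.5347, -0.4769, 0.5708).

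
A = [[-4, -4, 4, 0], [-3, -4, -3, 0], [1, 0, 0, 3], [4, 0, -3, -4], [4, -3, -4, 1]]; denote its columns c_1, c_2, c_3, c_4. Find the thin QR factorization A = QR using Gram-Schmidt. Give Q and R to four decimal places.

c_1 = (-4, -3, 1, 4, 4); ‖c_1‖ = 7.6158, so q_1 = (-0.5252, -0.3939, 0.1313, 0.5252, 0.5252).
q_1·c_2 = (-0.5252)·(-4) + (-0.3939)·(-4) + 0.1313·0 + 0.5252·0 + 0.5252·(-3) = 2.1009.
u_2 = c_2 − 2.1009·q_1 = (-2.8966, -3.1724, -0.2759, -1.1034, -4.1034).
‖u_2‖ = 6.0487, so q_2 = (-0.4789, -0.5245, -0.0456, -0.1824, -0.6784).
q_1·c_3 = (-0.5252)·4 + (-0.3939)·(-3) + 0.1313·0 + 0.5252·(-3) + 0.5252·(-4) = -4.5957; q_2·c_3 = (-0.4789)·4 + (-0.5245)·(-3) + (-0.0456)·0 + (-0.1824)·(-3) + (-0.6784)·(-4) = 2.9189.
u_3 = c_3 + 4.5957·q_1 − 2.9189·q_2 = (2.9840, -3.2795, 0.7366, -0.0537, 0.3940).
‖u_3‖ = 4.5122, so q_3 = (0.6613, -0.7268, 0.1632, -0.0119, 0.0873).
q_1·c_4 = (-0.5252)·0 + (-0.3939)·0 + 0.1313·3 + 0.5252·(-4) + 0.5252·1 = -1.1818; q_2·c_4 = (-0.4789)·0 + (-0.5245)·0 + (-0.0456)·3 + (-0.1824)·(-4) + (-0.6784)·1 = -0.0855; q_3·c_4 = 0.6613·0 + (-0.7268)·0 + 0.1632·3 + (-0.0119)·(-4) + 0.0873·1 = 0.6247.
u_4 = c_4 + 1.1818·q_1 + 0.0855·q_2 − 0.6247·q_3 = (-1.0747, -0.0564, 3.0493, -3.3875, 1.5081).
‖u_4‖ = 4.9200, so q_4 = (-0.2184, -0.0115, 0.6198, -0.6885, 0.3065).

Q = [[-0.5252, -0.4789, 0.6613, -0.2184], [-0.3939, -0.5245, -0.7268, -0.0115], [0.1313, -0.0456, 0.1632, 0.6198], [0.5252, -0.1824, -0.0119, -0.6885], [0.5252, -0.6784, 0.0873, 0.3065]], R = [[7.6158, 2.1009, -4.5957, -1.1818], [0.0000, 6.0487, 2.9189, -0.0855], [0.0000, 0.0000, 4.5122, 0.6247], [0.0000, 0.0000, 0.0000, 4.9200]]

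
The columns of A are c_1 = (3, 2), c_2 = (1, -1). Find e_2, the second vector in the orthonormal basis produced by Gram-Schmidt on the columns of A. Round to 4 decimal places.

c_1 = (3, 2); ‖c_1‖ = 3.6056, so e_1 = (0.8321, 0.5547).
e_1·c_2 = 0.8321·1 + 0.5547·(-1) = 0.2774.
u_2 = c_2 − 0.2774·e_1 = (0.7692, -1.1538).
‖u_2‖ = 1.3868, so e_2 = (0.5547, -0.8321).

e_2 = (0.5547, -0.8321)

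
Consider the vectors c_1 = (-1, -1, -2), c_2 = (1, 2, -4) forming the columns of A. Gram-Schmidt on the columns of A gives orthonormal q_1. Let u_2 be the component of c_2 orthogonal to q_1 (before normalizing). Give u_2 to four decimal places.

u_2 = (1.8333, 2.8333, -2.3333)

c_1 = (-1, -1, -2); ‖c_1‖ = 2.4495, so q_1 = (-0.4082, -0.4082, -0.8165).
q_1·c_2 = (-0.4082)·1 + (-0.4082)·2 + (-0.8165)·(-4) = 2.0412.
u_2 = c_2 − 2.0412·q_1 = (1.8333, 2.8333, -2.3333).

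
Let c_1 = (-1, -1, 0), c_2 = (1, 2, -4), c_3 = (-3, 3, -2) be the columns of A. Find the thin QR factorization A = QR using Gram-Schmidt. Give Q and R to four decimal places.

q_1 = c_1/‖c_1‖ = (-1, -1, 0)/1.4142 = (-0.7071, -0.7071, 0.0000).
r_{12} = q_1·c_2 = -2.1213.
u_2 = c_2 + 2.1213·q_1 = (-0.5000, 0.5000, -4.0000).
‖u_2‖ = 4.0620, so q_2 = (-0.1231, 0.1231, -0.9847).
r_{13} = q_1·c_3 = 0.0000; r_{23} = q_2·c_3 = 2.7080.
u_3 = c_3 + 0.0000·q_1 − 2.7080·q_2 = (-2.6667, 2.6667, 0.6667).
‖u_3‖ = 3.8297, so q_3 = (-0.6963, 0.6963, 0.1741).

Q = [[-0.7071, -0.1231, -0.6963], [-0.7071, 0.1231, 0.6963], [0.0000, -0.9847, 0.1741]], R = [[1.4142, -2.1213, 0.0000], [0.0000, 4.0620, 2.7080], [0.0000, 0.0000, 3.8297]]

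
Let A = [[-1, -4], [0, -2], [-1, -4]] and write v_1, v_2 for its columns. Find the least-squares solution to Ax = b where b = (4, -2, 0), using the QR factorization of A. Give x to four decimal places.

x = (-6.0000, 1.0000)

v_1 = (-1, 0, -1); ‖v_1‖ = 1.4142, so q_1 = (-0.7071, 0.0000, -0.7071).
q_1·v_2 = (-0.7071)·(-4) + 0.0000·(-2) + (-0.7071)·(-4) = 5.6569.
u_2 = v_2 − 5.6569·q_1 = (0.0000, -2.0000, 0.0000).
‖u_2‖ = 2.0000, so q_2 = (0.0000, -1.0000, 0.0000).
Qᵀb = (-2.8284, 2.0000).
Back-substitute: x_2 = 2.0000/2.0000 = 1.0000.
x_1 = (-2.8284 − 5.6569·1.0000)/1.4142 = -6.0000.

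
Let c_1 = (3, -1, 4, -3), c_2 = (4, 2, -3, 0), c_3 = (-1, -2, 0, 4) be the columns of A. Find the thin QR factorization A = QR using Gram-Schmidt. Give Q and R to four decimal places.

c_1 = (3, -1, 4, -3); ‖c_1‖ = 5.9161, so q_1 = (0.5071, -0.1690, 0.6761, -0.5071).
q_1·c_2 = 0.5071·4 + (-0.1690)·2 + 0.6761·(-3) + (-0.5071)·0 = -0.3381.
u_2 = c_2 + 0.3381·q_1 = (4.1714, 1.9429, -2.7714, -0.1714).
‖u_2‖ = 5.3745, so q_2 = (0.7761, 0.3615, -0.5157, -0.0319).
q_1·c_3 = 0.5071·(-1) + (-0.1690)·(-2) + 0.6761·0 + (-0.5071)·4 = -2.1974; q_2·c_3 = 0.7761·(-1) + 0.3615·(-2) + (-0.5157)·0 + (-0.0319)·4 = -1.6267.
u_3 = c_3 + 2.1974·q_1 + 1.6267·q_2 = (1.3769, -1.7834, 0.6469, 2.8338).
‖u_3‖ = 3.6777, so q_3 = (0.3744, -0.4849, 0.1759, 0.7706).

Q = [[0.5071, 0.7761, 0.3744], [-0.1690, 0.3615, -0.4849], [0.6761, -0.5157, 0.1759], [-0.5071, -0.0319, 0.7706]], R = [[5.9161, -0.3381, -2.1974], [0.0000, 5.3745, -1.6267], [0.0000, 0.0000, 3.6777]]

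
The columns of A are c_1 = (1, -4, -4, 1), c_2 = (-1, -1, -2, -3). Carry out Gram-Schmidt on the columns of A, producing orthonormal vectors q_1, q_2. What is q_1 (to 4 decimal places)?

q_1 = c_1/‖c_1‖ = (1, -4, -4, 1)/5.8310 = (0.1715, -0.6860, -0.6860, 0.1715).

q_1 = (0.1715, -0.6860, -0.6860, 0.1715)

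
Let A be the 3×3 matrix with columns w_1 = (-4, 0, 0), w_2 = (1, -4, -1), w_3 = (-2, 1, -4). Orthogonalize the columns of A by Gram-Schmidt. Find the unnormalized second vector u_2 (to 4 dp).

u_2 = (0.0000, -4.0000, -1.0000)

w_1 = (-4, 0, 0); ‖w_1‖ = 4.0000, so q_1 = (-1.0000, 0.0000, 0.0000).
q_1·w_2 = (-1.0000)·1 + 0.0000·(-4) + 0.0000·(-1) = -1.0000.
u_2 = w_2 + 1.0000·q_1 = (0.0000, -4.0000, -1.0000).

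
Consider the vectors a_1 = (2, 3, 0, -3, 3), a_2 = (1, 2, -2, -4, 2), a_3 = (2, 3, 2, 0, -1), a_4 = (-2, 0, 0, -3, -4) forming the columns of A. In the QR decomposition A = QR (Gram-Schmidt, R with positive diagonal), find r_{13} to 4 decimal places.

r_{13} = 1.7961

a_1 = (2, 3, 0, -3, 3); ‖a_1‖ = 5.5678, so e_1 = (0.3592, 0.5388, 0.0000, -0.5388, 0.5388).
r_{13} = e_1·a_3 = 1.7961.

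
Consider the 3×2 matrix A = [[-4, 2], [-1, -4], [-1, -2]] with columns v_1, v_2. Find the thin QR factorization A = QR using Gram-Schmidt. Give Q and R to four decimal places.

v_1 = (-4, -1, -1); ‖v_1‖ = 4.2426, so q_1 = (-0.9428, -0.2357, -0.2357).
q_1·v_2 = (-0.9428)·2 + (-0.2357)·(-4) + (-0.2357)·(-2) = -0.4714.
u_2 = v_2 + 0.4714·q_1 = (1.5556, -4.1111, -2.1111).
‖u_2‖ = 4.8762, so q_2 = (0.3190, -0.8431, -0.4329).

Q = [[-0.9428, 0.3190], [-0.2357, -0.8431], [-0.2357, -0.4329]], R = [[4.2426, -0.4714], [0.0000, 4.8762]]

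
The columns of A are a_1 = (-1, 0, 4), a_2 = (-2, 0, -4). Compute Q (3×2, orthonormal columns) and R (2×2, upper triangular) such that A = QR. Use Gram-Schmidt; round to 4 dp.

Q = [[-0.2425, -0.9701], [0.0000, 0.0000], [0.9701, -0.2425]], R = [[4.1231, -3.3955], [0.0000, 2.9104]]

a_1 = (-1, 0, 4); ‖a_1‖ = 4.1231, so q_1 = (-0.2425, 0.0000, 0.9701).
q_1·a_2 = (-0.2425)·(-2) + 0.0000·0 + 0.9701·(-4) = -3.3955.
u_2 = a_2 + 3.3955·q_1 = (-2.8235, 0.0000, -0.7059).
‖u_2‖ = 2.9104, so q_2 = (-0.9701, 0.0000, -0.2425).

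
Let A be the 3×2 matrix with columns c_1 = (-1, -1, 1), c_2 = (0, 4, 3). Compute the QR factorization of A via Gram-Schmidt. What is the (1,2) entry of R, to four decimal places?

r_{12} = -0.5774

c_1 = (-1, -1, 1); ‖c_1‖ = 1.7321, so e_1 = (-0.5774, -0.5774, 0.5774).
r_{12} = e_1·c_2 = -0.5774.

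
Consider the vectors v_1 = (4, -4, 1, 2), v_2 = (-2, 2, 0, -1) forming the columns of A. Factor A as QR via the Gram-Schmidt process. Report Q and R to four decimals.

Q = [[0.6576, -0.1096], [-0.6576, 0.1096], [0.1644, 0.9864], [0.3288, -0.0548]], R = [[6.0828, -2.9592], [0.0000, 0.4932]]

v_1 = (4, -4, 1, 2); ‖v_1‖ = 6.0828, so e_1 = (0.6576, -0.6576, 0.1644, 0.3288).
e_1·v_2 = 0.6576·(-2) + (-0.6576)·2 + 0.1644·0 + 0.3288·(-1) = -2.9592.
u_2 = v_2 + 2.9592·e_1 = (-0.0541, 0.0541, 0.4865, -0.0270).
‖u_2‖ = 0.4932, so e_2 = (-0.1096, 0.1096, 0.9864, -0.0548).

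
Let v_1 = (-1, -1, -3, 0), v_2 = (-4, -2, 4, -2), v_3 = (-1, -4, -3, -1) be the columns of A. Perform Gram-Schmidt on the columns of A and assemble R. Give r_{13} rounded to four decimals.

r_{13} = 4.2212

v_1 = (-1, -1, -3, 0); ‖v_1‖ = 3.3166, so q_1 = (-0.3015, -0.3015, -0.9045, 0.0000).
r_{13} = q_1·v_3 = 4.2212.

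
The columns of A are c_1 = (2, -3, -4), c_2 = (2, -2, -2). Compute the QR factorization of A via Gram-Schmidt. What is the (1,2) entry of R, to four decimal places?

r_{12} = 3.3425

c_1 = (2, -3, -4); ‖c_1‖ = 5.3852, so q_1 = (0.3714, -0.5571, -0.7428).
r_{12} = q_1·c_2 = 3.3425.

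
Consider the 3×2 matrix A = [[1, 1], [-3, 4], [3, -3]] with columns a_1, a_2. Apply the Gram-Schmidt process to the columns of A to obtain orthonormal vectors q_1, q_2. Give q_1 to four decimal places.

q_1 = (0.2294, -0.6882, 0.6882)

a_1 = (1, -3, 3); ‖a_1‖ = 4.3589, so q_1 = (0.2294, -0.6882, 0.6882).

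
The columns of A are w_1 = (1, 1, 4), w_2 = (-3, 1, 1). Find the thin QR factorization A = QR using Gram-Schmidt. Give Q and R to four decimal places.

Q = [[0.2357, -0.9477], [0.2357, 0.2708], [0.9428, 0.1692]], R = [[4.2426, 0.4714], [0.0000, 3.2830]]

w_1 = (1, 1, 4); ‖w_1‖ = 4.2426, so q_1 = (0.2357, 0.2357, 0.9428).
q_1·w_2 = 0.2357·(-3) + 0.2357·1 + 0.9428·1 = 0.4714.
u_2 = w_2 − 0.4714·q_1 = (-3.1111, 0.8889, 0.5556).
‖u_2‖ = 3.2830, so q_2 = (-0.9477, 0.2708, 0.1692).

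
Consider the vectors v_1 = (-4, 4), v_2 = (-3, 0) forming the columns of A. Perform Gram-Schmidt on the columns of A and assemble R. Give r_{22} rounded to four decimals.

r_{22} = 2.1213

q_1 = v_1/‖v_1‖ = (-4, 4)/5.6569 = (-0.7071, 0.7071).
r_{12} = q_1·v_2 = 2.1213.
u_2 = v_2 − 2.1213·q_1 = (-1.5000, -1.5000).
r_{22} = ‖u_2‖ = 2.1213.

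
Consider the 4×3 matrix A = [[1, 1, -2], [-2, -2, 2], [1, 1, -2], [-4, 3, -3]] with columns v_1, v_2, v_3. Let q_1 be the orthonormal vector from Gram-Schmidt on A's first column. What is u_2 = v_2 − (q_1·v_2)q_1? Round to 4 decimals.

u_2 = (1.2727, -2.5455, 1.2727, 1.9091)

q_1 = v_1/‖v_1‖ = (1, -2, 1, -4)/4.6904 = (0.2132, -0.4264, 0.2132, -0.8528).
r_{12} = q_1·v_2 = -1.2792.
u_2 = v_2 + 1.2792·q_1 = (1.2727, -2.5455, 1.2727, 1.9091).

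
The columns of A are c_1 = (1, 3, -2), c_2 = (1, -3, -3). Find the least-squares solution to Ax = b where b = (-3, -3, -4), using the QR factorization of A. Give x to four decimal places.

x = (-0.1527, 0.9313)

c_1 = (1, 3, -2); ‖c_1‖ = 3.7417, so e_1 = (0.2673, 0.8018, -0.5345).
e_1·c_2 = 0.2673·1 + 0.8018·(-3) + (-0.5345)·(-3) = -0.5345.
u_2 = c_2 + 0.5345·e_1 = (1.1429, -2.5714, -3.2857).
‖u_2‖ = 4.3260, so e_2 = (0.2642, -0.5944, -0.7595).
Qᵀb = (-1.0690, 4.0288).
Back-substitute: x_2 = 4.0288/4.3260 = 0.9313.
x_1 = (-1.0690 + 0.5345·0.9313)/3.7417 = -0.1527.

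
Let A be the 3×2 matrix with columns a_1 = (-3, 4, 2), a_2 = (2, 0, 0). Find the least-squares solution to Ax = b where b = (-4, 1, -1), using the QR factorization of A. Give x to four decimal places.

a_1 = (-3, 4, 2); ‖a_1‖ = 5.3852, so e_1 = (-0.5571, 0.7428, 0.3714).
e_1·a_2 = (-0.5571)·2 + 0.7428·0 + 0.3714·0 = -1.1142.
u_2 = a_2 + 1.1142·e_1 = (1.3793, 0.8276, 0.4138).
‖u_2‖ = 1.6609, so e_2 = (0.8305, 0.4983, 0.2491).
Qᵀb = (2.5997, -3.0727).
Back-substitute: x_2 = -3.0727/1.6609 = -1.8500.
x_1 = (2.5997 + 1.1142·(-1.8500))/5.3852 = 0.1000.

x = (0.1000, -1.8500)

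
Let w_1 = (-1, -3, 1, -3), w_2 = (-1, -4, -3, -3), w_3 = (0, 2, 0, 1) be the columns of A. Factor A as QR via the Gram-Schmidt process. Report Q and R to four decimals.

e_1 = w_1/‖w_1‖ = (-1, -3, 1, -3)/4.4721 = (-0.2236, -0.6708, 0.2236, -0.6708).
r_{12} = e_1·w_2 = 4.2485.
u_2 = w_2 − 4.2485·e_1 = (-0.0500, -1.1500, -3.9500, -0.1500).
‖u_2‖ = 4.1170, so e_2 = (-0.0121, -0.2793, -0.9594, -0.0364).
r_{13} = e_1·w_3 = -2.0125; r_{23} = e_2·w_3 = -0.5951.
u_3 = w_3 + 2.0125·e_1 + 0.5951·e_2 = (-0.4572, 0.4838, -0.1209, -0.3717).
‖u_3‖ = 0.7719, so e_3 = (-0.5923, 0.6267, -0.1567, -0.4815).

Q = [[-0.2236, -0.0121, -0.5923], [-0.6708, -0.2793, 0.6267], [0.2236, -0.9594, -0.1567], [-0.6708, -0.0364, -0.4815]], R = [[4.4721, 4.2485, -2.0125], [0.0000, 4.1170, -0.5951], [0.0000, 0.0000, 0.7719]]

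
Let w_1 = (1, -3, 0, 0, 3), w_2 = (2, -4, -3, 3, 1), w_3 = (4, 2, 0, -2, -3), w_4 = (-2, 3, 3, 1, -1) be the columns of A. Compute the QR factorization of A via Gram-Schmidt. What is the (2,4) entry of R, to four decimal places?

w_1 = (1, -3, 0, 0, 3); ‖w_1‖ = 4.3589, so q_1 = (0.2294, -0.6882, 0.0000, 0.0000, 0.6882).
q_1·w_2 = 0.2294·2 + (-0.6882)·(-4) + 0.0000·(-3) + 0.0000·3 + 0.6882·1 = 3.9001.
u_2 = w_2 − 3.9001·q_1 = (1.1053, -1.3158, -3.0000, 3.0000, -1.6842).
‖u_2‖ = 4.8774, so q_2 = (0.2266, -0.2698, -0.6151, 0.6151, -0.3453).
r_{24} = q_2·w_4 = -2.1474.

r_{24} = -2.1474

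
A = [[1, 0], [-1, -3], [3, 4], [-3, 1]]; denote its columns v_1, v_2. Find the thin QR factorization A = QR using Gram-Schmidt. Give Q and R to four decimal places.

Q = [[0.2236, -0.1384], [-0.2236, -0.5535], [0.6708, 0.5074], [-0.6708, 0.6458]], R = [[4.4721, 2.6833], [0.0000, 4.3359]]

v_1 = (1, -1, 3, -3); ‖v_1‖ = 4.4721, so q_1 = (0.2236, -0.2236, 0.6708, -0.6708).
q_1·v_2 = 0.2236·0 + (-0.2236)·(-3) + 0.6708·4 + (-0.6708)·1 = 2.6833.
u_2 = v_2 − 2.6833·q_1 = (-0.6000, -2.4000, 2.2000, 2.8000).
‖u_2‖ = 4.3359, so q_2 = (-0.1384, -0.5535, 0.5074, 0.6458).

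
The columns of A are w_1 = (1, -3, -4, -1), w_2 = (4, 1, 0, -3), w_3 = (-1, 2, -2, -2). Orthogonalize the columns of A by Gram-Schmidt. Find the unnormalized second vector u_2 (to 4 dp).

u_2 = (3.8519, 1.4444, 0.5926, -2.8519)

q_1 = w_1/‖w_1‖ = (1, -3, -4, -1)/5.1962 = (0.1925, -0.5774, -0.7698, -0.1925).
r_{12} = q_1·w_2 = 0.7698.
u_2 = w_2 − 0.7698·q_1 = (3.8519, 1.4444, 0.5926, -2.8519).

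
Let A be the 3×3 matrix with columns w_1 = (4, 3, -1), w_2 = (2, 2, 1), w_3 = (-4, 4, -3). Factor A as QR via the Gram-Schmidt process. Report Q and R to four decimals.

w_1 = (4, 3, -1); ‖w_1‖ = 5.0990, so e_1 = (0.7845, 0.5883, -0.1961).
e_1·w_2 = 0.7845·2 + 0.5883·2 + (-0.1961)·1 = 2.5495.
u_2 = w_2 − 2.5495·e_1 = (0.0000, 0.5000, 1.5000).
‖u_2‖ = 1.5811, so e_2 = (0.0000, 0.3162, 0.9487).
e_1·w_3 = 0.7845·(-4) + 0.5883·4 + (-0.1961)·(-3) = -0.1961; e_2·w_3 = 0.0000·(-4) + 0.3162·4 + 0.9487·(-3) = -1.5811.
u_3 = w_3 + 0.1961·e_1 + 1.5811·e_2 = (-3.8462, 4.6154, -1.5385).
‖u_3‖ = 6.2017, so e_3 = (-0.6202, 0.7442, -0.2481).

Q = [[0.7845, 0.0000, -0.6202], [0.5883, 0.3162, 0.7442], [-0.1961, 0.9487, -0.2481]], R = [[5.0990, 2.5495, -0.1961], [0.0000, 1.5811, -1.5811], [0.0000, 0.0000, 6.2017]]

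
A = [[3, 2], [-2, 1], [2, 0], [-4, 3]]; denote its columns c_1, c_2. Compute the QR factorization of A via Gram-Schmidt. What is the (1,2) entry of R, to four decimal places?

q_1 = c_1/‖c_1‖ = (3, -2, 2, -4)/5.7446 = (0.5222, -0.3482, 0.3482, -0.6963).
r_{12} = q_1·c_2 = -1.3926.

r_{12} = -1.3926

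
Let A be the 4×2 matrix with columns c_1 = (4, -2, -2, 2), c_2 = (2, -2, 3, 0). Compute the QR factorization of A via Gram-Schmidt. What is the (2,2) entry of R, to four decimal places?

r_{22} = 3.9641

c_1 = (4, -2, -2, 2); ‖c_1‖ = 5.2915, so e_1 = (0.7559, -0.3780, -0.3780, 0.3780).
e_1·c_2 = 0.7559·2 + (-0.3780)·(-2) + (-0.3780)·3 + 0.3780·0 = 1.1339.
u_2 = c_2 − 1.1339·e_1 = (1.1429, -1.5714, 3.4286, -0.4286).
r_{22} = ‖u_2‖ = 3.9641.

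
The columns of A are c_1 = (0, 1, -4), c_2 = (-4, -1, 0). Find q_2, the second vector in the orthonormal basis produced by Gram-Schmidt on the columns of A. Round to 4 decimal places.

q_2 = (-0.9718, -0.2287, -0.0572)

c_1 = (0, 1, -4); ‖c_1‖ = 4.1231, so q_1 = (0.0000, 0.2425, -0.9701).
q_1·c_2 = 0.0000·(-4) + 0.2425·(-1) + (-0.9701)·0 = -0.2425.
u_2 = c_2 + 0.2425·q_1 = (-4.0000, -0.9412, -0.2353).
‖u_2‖ = 4.1160, so q_2 = (-0.9718, -0.2287, -0.0572).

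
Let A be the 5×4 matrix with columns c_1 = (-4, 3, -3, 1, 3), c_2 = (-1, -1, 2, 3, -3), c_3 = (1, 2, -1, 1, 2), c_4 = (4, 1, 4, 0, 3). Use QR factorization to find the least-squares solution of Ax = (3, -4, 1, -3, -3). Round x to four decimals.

x = (-1.0343, -0.5675, -0.4114, -0.3253)

c_1 = (-4, 3, -3, 1, 3); ‖c_1‖ = 6.6332, so q_1 = (-0.6030, 0.4523, -0.4523, 0.1508, 0.4523).
q_1·c_2 = (-0.6030)·(-1) + 0.4523·(-1) + (-0.4523)·2 + 0.1508·3 + 0.4523·(-3) = -1.6583.
u_2 = c_2 + 1.6583·q_1 = (-2.0000, -0.2500, 1.2500, 3.2500, -2.2500).
‖u_2‖ = 4.6098, so q_2 = (-0.4339, -0.0542, 0.2712, 0.7050, -0.4881).
q_1·c_3 = (-0.6030)·1 + 0.4523·2 + (-0.4523)·(-1) + 0.1508·1 + 0.4523·2 = 1.8091; q_2·c_3 = (-0.4339)·1 + (-0.0542)·2 + 0.2712·(-1) + 0.7050·1 + (-0.4881)·2 = -1.0847.
u_3 = c_3 − 1.8091·q_1 + 1.0847·q_2 = (1.6203, 1.1230, 0.1123, 1.4920, 0.6524).
‖u_3‖ = 2.5595, so q_3 = (0.6331, 0.4388, 0.0439, 0.5829, 0.2549).
q_1·c_4 = (-0.6030)·4 + 0.4523·1 + (-0.4523)·4 + 0.1508·0 + 0.4523·3 = -2.4121; q_2·c_4 = (-0.4339)·4 + (-0.0542)·1 + 0.2712·4 + 0.7050·0 + (-0.4881)·3 = -2.1693; q_3·c_4 = 0.6331·4 + 0.4388·1 + 0.0439·4 + 0.5829·0 + 0.2549·3 = 3.9113.
u_4 = c_4 + 2.4121·q_1 + 2.1693·q_2 − 3.9113·q_3 = (-0.8718, 0.2571, 3.3257, -0.3869, 2.0351).
‖u_4‖ = 4.0222, so q_4 = (-0.2168, 0.0639, 0.8268, -0.0962, 0.5060).
Qᵀb = (-5.8795, -1.4643, -2.3254, -1.3085).
Back-substitute: x_4 = -1.3085/4.0222 = -0.3253.
x_3 = (-2.3254 − 3.9113·(-0.3253))/2.5595 = -0.4114.
x_2 = (-1.4643 + 1.0847·(-0.4114) + 2.1693·(-0.3253))/4.6098 = -0.5675.
x_1 = (-5.8795 + 1.6583·(-0.5675) − 1.8091·(-0.4114) + 2.4121·(-0.3253))/6.6332 = -1.0343.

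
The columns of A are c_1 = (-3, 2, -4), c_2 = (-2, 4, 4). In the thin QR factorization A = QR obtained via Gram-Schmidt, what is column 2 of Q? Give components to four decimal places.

q_2 = (-0.3685, 0.6910, 0.6219)

c_1 = (-3, 2, -4); ‖c_1‖ = 5.3852, so q_1 = (-0.5571, 0.3714, -0.7428).
q_1·c_2 = (-0.5571)·(-2) + 0.3714·4 + (-0.7428)·4 = -0.3714.
u_2 = c_2 + 0.3714·q_1 = (-2.2069, 4.1379, 3.7241).
‖u_2‖ = 5.9885, so q_2 = (-0.3685, 0.6910, 0.6219).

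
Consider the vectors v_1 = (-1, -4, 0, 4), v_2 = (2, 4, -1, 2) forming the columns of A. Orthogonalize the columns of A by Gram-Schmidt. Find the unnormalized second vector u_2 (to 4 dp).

v_1 = (-1, -4, 0, 4); ‖v_1‖ = 5.7446, so e_1 = (-0.1741, -0.6963, 0.0000, 0.6963).
e_1·v_2 = (-0.1741)·2 + (-0.6963)·4 + 0.0000·(-1) + 0.6963·2 = -1.7408.
u_2 = v_2 + 1.7408·e_1 = (1.6970, 2.7879, -1.0000, 3.2121).

u_2 = (1.6970, 2.7879, -1.0000, 3.2121)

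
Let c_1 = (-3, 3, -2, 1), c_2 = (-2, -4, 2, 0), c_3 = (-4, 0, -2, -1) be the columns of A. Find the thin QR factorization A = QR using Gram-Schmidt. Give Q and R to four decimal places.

Q = [[-0.6255, -0.7454, -0.1161], [0.6255, -0.6081, -0.2172], [-0.4170, 0.2550, -0.5505], [0.2085, 0.0981, -0.7977]], R = [[4.7958, -2.0851, 3.1277], [0.0000, 4.4331, 2.3735], [0.0000, 0.0000, 2.3631]]

e_1 = c_1/‖c_1‖ = (-3, 3, -2, 1)/4.7958 = (-0.6255, 0.6255, -0.4170, 0.2085).
r_{12} = e_1·c_2 = -2.0851.
u_2 = c_2 + 2.0851·e_1 = (-3.3043, -2.6957, 1.1304, 0.4348).
‖u_2‖ = 4.4331, so e_2 = (-0.7454, -0.6081, 0.2550, 0.0981).
r_{13} = e_1·c_3 = 3.1277; r_{23} = e_2·c_3 = 2.3735.
u_3 = c_3 − 3.1277·e_1 − 2.3735·e_2 = (-0.2743, -0.5133, -1.3009, -1.8850).
‖u_3‖ = 2.3631, so e_3 = (-0.1161, -0.2172, -0.5505, -0.7977).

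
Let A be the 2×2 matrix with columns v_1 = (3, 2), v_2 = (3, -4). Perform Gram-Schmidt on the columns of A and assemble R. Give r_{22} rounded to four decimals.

r_{22} = 4.9923

e_1 = v_1/‖v_1‖ = (3, 2)/3.6056 = (0.8321, 0.5547).
r_{12} = e_1·v_2 = 0.2774.
u_2 = v_2 − 0.2774·e_1 = (2.7692, -4.1538).
r_{22} = ‖u_2‖ = 4.9923.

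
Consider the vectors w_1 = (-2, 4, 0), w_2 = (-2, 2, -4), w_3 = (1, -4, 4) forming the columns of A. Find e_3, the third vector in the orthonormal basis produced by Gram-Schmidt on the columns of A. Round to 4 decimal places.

e_3 = (-0.8729, -0.4364, 0.2182)

e_1 = w_1/‖w_1‖ = (-2, 4, 0)/4.4721 = (-0.4472, 0.8944, 0.0000).
r_{12} = e_1·w_2 = 2.6833.
u_2 = w_2 − 2.6833·e_1 = (-0.8000, -0.4000, -4.0000).
‖u_2‖ = 4.0988, so e_2 = (-0.1952, -0.0976, -0.9759).
r_{13} = e_1·w_3 = -4.0249; r_{23} = e_2·w_3 = -3.7084.
u_3 = w_3 + 4.0249·e_1 + 3.7084·e_2 = (-1.5238, -0.7619, 0.3810).
‖u_3‖ = 1.7457, so e_3 = (-0.8729, -0.4364, 0.2182).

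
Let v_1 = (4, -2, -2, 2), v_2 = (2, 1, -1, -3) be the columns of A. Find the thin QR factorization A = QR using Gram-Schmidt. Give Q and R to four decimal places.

e_1 = v_1/‖v_1‖ = (4, -2, -2, 2)/5.2915 = (0.7559, -0.3780, -0.3780, 0.3780).
r_{12} = e_1·v_2 = 0.3780.
u_2 = v_2 − 0.3780·e_1 = (1.7143, 1.1429, -0.8571, -3.1429).
‖u_2‖ = 3.8545, so e_2 = (0.4447, 0.2965, -0.2224, -0.8154).

Q = [[0.7559, 0.4447], [-0.3780, 0.2965], [-0.3780, -0.2224], [0.3780, -0.8154]], R = [[5.2915, 0.3780], [0.0000, 3.8545]]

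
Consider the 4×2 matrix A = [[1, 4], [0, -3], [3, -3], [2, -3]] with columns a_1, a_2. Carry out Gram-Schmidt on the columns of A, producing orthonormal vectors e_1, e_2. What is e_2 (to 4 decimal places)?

a_1 = (1, 0, 3, 2); ‖a_1‖ = 3.7417, so e_1 = (0.2673, 0.0000, 0.8018, 0.5345).
e_1·a_2 = 0.2673·4 + 0.0000·(-3) + 0.8018·(-3) + 0.5345·(-3) = -2.9399.
u_2 = a_2 + 2.9399·e_1 = (4.7857, -3.0000, -0.6429, -1.4286).
‖u_2‖ = 5.8615, so e_2 = (0.8165, -0.5118, -0.1097, -0.2437).

e_2 = (0.8165, -0.5118, -0.1097, -0.2437)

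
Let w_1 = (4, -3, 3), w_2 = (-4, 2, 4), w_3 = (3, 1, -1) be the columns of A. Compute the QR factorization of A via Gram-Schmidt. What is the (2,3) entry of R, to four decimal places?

q_1 = w_1/‖w_1‖ = (4, -3, 3)/5.8310 = (0.6860, -0.5145, 0.5145).
r_{12} = q_1·w_2 = -1.7150.
u_2 = w_2 + 1.7150·q_1 = (-2.8235, 1.1176, 4.8824).
‖u_2‖ = 5.7497, so q_2 = (-0.4911, 0.1944, 0.8492).
r_{23} = q_2·w_3 = -2.1280.

r_{23} = -2.1280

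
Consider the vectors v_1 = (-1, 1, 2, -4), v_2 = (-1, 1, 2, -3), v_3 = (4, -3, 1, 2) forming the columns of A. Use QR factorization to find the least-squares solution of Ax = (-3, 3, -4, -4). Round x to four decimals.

v_1 = (-1, 1, 2, -4); ‖v_1‖ = 4.6904, so q_1 = (-0.2132, 0.2132, 0.4264, -0.8528).
q_1·v_2 = (-0.2132)·(-1) + 0.2132·1 + 0.4264·2 + (-0.8528)·(-3) = 3.8376.
u_2 = v_2 − 3.8376·q_1 = (-0.1818, 0.1818, 0.3636, 0.2727).
‖u_2‖ = 0.5222, so q_2 = (-0.3482, 0.3482, 0.6963, 0.5222).
q_1·v_3 = (-0.2132)·4 + 0.2132·(-3) + 0.4264·1 + (-0.8528)·2 = -2.7716; q_2·v_3 = (-0.3482)·4 + 0.3482·(-3) + 0.6963·1 + 0.5222·2 = -0.6963.
u_3 = v_3 + 2.7716·q_1 + 0.6963·q_2 = (3.1667, -2.1667, 2.6667, 0.0000).
‖u_3‖ = 4.6726, so q_3 = (0.6777, -0.4637, 0.5707, 0.0000).
Qᵀb = (2.9848, -2.7852, -5.7070).
Back-substitute: x_3 = -5.7070/4.6726 = -1.2214.
x_2 = (-2.7852 + 0.6963·(-1.2214))/0.5222 = -6.9618.
x_1 = (2.9848 − 3.8376·(-6.9618) + 2.7716·(-1.2214))/4.6904 = 5.6107.

x = (5.6107, -6.9618, -1.2214)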